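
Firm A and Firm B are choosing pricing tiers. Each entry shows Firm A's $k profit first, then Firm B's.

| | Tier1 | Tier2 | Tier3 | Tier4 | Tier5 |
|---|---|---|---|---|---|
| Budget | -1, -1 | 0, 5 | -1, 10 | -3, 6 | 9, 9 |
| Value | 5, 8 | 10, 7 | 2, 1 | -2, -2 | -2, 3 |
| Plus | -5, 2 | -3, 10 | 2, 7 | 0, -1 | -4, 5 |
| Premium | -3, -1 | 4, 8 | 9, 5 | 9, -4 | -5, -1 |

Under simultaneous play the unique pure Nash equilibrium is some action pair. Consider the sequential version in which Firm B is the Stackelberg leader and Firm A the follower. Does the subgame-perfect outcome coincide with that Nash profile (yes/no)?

no

Backward induction with Firm B moving first.
- Tier1: BR = Value, leader payoff 8.
- Tier2: BR = Value, leader payoff 7.
- Tier3: BR = Premium, leader payoff 5.
- Tier4: BR = Premium, leader payoff -4.
- Tier5: BR = Budget, leader payoff 9.
Among 8, 7, 5, -4, 9, the best is 9 at Tier5. Subgame-perfect outcome: (Budget, Tier5) with payoffs (9, 9).
Now find the simultaneous Nash equilibrium.
Firm A's best replies: Tier1→Value; Tier2→Value; Tier3→Premium; Tier4→Premium; Tier5→Budget.
Firm B's best replies: Budget→Tier3; Value→Tier1; Plus→Tier2; Premium→Tier2.
Only (Value, Tier1) has each player best-responding; Nash payoffs (5, 8).
Sequential outcome (Budget, Tier5) differs from the Nash profile (Value, Tier1).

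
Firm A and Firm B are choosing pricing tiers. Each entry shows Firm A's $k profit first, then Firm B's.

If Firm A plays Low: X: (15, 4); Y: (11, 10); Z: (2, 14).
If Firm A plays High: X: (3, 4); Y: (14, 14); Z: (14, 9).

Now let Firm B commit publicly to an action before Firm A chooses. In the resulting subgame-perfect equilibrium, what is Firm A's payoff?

14

Solve by backward induction (Firm B leads).
- X: BR = Low, leader payoff 4.
- Y: BR = High, leader payoff 14.
- Z: BR = High, leader payoff 9.
Among 4, 14, 9, the best is 14 at Y. Subgame-perfect outcome: (High, Y) with payoffs (14, 14).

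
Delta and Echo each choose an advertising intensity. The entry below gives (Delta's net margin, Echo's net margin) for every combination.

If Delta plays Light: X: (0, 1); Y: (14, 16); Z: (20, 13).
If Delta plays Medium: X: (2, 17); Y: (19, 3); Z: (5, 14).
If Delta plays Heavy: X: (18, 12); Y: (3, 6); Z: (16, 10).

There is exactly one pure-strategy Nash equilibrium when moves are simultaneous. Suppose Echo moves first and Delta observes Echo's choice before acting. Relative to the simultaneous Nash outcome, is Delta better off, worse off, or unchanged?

Solve by backward induction (Echo leads).
- X → Delta plays Heavy (best of 0, 2, 18); Echo gets 12.
- Y → Delta plays Medium (best of 14, 19, 3); Echo gets 3.
- Z → Delta plays Light (best of 20, 5, 16); Echo gets 13.
Echo's induced payoffs are 12, 3, 13, so Echo commits to Z. Subgame-perfect outcome: (Light, Z) with payoffs (20, 13).
Under simultaneous play:
Delta's best replies: X→Heavy; Y→Medium; Z→Light.
Echo's best replies: Light→Y; Medium→X; Heavy→X.
Only (Heavy, X) has each player best-responding; Nash payoffs (18, 12).
Delta earns 20 sequentially versus 18 at the Nash outcome: better off.

better off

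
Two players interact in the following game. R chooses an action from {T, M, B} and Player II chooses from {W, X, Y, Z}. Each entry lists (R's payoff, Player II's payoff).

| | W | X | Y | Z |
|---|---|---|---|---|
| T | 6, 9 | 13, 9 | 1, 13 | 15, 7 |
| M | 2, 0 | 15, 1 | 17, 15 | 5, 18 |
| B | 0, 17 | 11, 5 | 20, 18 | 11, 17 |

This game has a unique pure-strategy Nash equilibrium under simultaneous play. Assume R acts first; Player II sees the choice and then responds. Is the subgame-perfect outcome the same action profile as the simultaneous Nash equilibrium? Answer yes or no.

Work backward from Player II's decision.
- T → Player II plays Y (best of 9, 9, 13, 7); R gets 1.
- M → Player II plays Z (best of 0, 1, 15, 18); R gets 5.
- B → Player II plays Y (best of 17, 5, 18, 17); R gets 20.
Maximizing over 1, 5, 20, R chooses B. Subgame-perfect outcome: (B, Y) with payoffs (20, 18).
Under simultaneous play:
R's best replies: W→T; X→M; Y→B; Z→T.
Player II's best replies: T→Y; M→Z; B→Y.
The unique mutual best reply is (B, Y), giving (20, 18).
Sequential outcome (B, Y) coincides with the Nash profile (B, Y).

yes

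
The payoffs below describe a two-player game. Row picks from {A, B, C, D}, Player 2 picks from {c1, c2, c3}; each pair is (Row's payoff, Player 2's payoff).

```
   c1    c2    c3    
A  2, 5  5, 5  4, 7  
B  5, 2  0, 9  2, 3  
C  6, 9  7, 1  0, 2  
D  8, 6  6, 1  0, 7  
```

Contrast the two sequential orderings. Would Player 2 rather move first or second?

second

If Row leads: Player 2's best replies are A→c3, B→c2, C→c1, D→c3; Row's induced payoffs 4, 0, 6, 0; outcome (C, c1), payoffs (6, 9).
If Player 2 leads: Row's best replies are c1→D, c2→C, c3→A; Player 2's induced payoffs 6, 1, 7; outcome (A, c3), payoffs (4, 7).
Player 2 gets 7 moving first and 9 moving second, so Player 2 prefers to move second.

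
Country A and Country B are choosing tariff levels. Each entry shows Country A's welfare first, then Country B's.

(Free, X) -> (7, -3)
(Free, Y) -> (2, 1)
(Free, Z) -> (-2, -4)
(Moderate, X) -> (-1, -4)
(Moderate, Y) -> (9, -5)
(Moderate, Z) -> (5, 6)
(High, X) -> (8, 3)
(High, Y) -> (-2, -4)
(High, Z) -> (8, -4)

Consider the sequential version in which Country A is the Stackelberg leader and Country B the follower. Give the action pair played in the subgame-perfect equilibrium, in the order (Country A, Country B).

(High, X)

Backward induction with Country A moving first.
- Free → Country B plays Y (best of -3, 1, -4); Country A gets 2.
- Moderate → Country B plays Z (best of -4, -5, 6); Country A gets 5.
- High → Country B plays X (best of 3, -4, -4); Country A gets 8.
Maximizing over 2, 5, 8, Country A chooses High. Subgame-perfect outcome: (High, X) with payoffs (8, 3).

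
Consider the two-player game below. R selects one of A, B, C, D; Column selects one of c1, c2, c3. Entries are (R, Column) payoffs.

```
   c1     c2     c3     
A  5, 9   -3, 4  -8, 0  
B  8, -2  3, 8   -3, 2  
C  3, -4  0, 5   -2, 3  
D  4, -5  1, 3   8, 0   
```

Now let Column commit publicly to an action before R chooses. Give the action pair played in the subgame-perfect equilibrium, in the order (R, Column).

(B, c2)

Work backward from R's decision.
- c1 → R plays B (best of 5, 8, 3, 4); Column gets -2.
- c2 → R plays B (best of -3, 3, 0, 1); Column gets 8.
- c3 → R plays D (best of -8, -3, -2, 8); Column gets 0.
Maximizing over -2, 8, 0, Column chooses c2. Subgame-perfect outcome: (B, c2) with payoffs (3, 8).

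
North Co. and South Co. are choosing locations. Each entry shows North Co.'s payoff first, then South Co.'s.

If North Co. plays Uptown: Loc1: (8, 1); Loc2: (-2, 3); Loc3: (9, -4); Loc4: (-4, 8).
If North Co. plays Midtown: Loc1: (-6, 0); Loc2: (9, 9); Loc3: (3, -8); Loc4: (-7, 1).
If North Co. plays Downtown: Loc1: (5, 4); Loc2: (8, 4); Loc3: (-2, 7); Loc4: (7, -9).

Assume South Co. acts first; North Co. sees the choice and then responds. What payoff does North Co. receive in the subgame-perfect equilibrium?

9

Backward induction with South Co. moving first.
- Loc1: BR = Uptown, leader payoff 1.
- Loc2: BR = Midtown, leader payoff 9.
- Loc3: BR = Uptown, leader payoff -4.
- Loc4: BR = Downtown, leader payoff -9.
Maximizing over 1, 9, -4, -9, South Co. chooses Loc2. Subgame-perfect outcome: (Midtown, Loc2) with payoffs (9, 9).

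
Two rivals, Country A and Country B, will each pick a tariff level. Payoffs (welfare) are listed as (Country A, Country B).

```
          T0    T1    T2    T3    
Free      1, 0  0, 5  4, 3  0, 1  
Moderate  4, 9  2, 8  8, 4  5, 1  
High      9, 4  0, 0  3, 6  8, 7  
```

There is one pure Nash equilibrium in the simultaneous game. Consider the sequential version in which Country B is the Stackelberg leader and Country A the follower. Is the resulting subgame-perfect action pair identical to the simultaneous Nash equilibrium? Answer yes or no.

Solve by backward induction (Country B leads).
- T0 → Country A plays High (best of 1, 4, 9); Country B gets 4.
- T1 → Country A plays Moderate (best of 0, 2, 0); Country B gets 8.
- T2 → Country A plays Moderate (best of 4, 8, 3); Country B gets 4.
- T3 → Country A plays High (best of 0, 5, 8); Country B gets 7.
Maximizing over 4, 8, 4, 7, Country B chooses T1. Subgame-perfect outcome: (Moderate, T1) with payoffs (2, 8).
Under simultaneous play:
Country A's best replies: T0→High; T1→Moderate; T2→Moderate; T3→High.
Country B's best replies: Free→T1; Moderate→T0; High→T3.
The unique mutual best reply is (High, T3), giving (8, 7).
Sequential outcome (Moderate, T1) differs from the Nash profile (High, T3).

no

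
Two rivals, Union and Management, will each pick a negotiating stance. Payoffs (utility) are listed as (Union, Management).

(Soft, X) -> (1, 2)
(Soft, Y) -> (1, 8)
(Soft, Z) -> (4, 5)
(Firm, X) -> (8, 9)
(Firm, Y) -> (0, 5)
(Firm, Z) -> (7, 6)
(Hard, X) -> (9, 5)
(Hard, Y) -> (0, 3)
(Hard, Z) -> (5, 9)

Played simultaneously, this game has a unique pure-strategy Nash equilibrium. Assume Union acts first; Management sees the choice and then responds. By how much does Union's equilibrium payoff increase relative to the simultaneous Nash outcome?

7

Backward induction with Union moving first.
- Soft: BR = Y, leader payoff 1.
- Firm: BR = X, leader payoff 8.
- Hard: BR = Z, leader payoff 5.
Maximizing over 1, 8, 5, Union chooses Firm. Subgame-perfect outcome: (Firm, X) with payoffs (8, 9).
Now find the simultaneous Nash equilibrium.
Union's best replies: X→Hard; Y→Soft; Z→Firm.
Management's best replies: Soft→Y; Firm→X; Hard→Z.
The unique mutual best reply is (Soft, Y), giving (1, 8).
Union's commitment gain: 8 − 1 = 7.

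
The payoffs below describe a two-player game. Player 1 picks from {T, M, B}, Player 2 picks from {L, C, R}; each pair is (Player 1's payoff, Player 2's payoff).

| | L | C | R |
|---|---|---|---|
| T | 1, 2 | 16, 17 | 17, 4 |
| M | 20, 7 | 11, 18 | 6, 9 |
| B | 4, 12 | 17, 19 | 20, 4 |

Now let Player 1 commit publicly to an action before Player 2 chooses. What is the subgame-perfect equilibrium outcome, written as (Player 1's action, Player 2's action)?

(B, C)

Backward induction with Player 1 moving first.
- T: Player 2 compares 2, 17, 4 and picks C; Player 1 would get 16.
- M: Player 2 compares 7, 18, 9 and picks C; Player 1 would get 11.
- B: Player 2 compares 12, 19, 4 and picks C; Player 1 would get 17.
Among 16, 11, 17, the best is 17 at B. Subgame-perfect outcome: (B, C) with payoffs (17, 19).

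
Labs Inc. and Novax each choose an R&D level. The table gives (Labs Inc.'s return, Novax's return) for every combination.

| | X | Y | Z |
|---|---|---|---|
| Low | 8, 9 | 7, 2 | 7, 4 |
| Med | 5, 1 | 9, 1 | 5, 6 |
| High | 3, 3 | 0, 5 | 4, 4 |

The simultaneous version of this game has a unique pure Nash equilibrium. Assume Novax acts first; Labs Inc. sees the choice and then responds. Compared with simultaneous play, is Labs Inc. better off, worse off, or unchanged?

Backward induction with Novax moving first.
- X → Labs Inc. plays Low (best of 8, 5, 3); Novax gets 9.
- Y → Labs Inc. plays Med (best of 7, 9, 0); Novax gets 1.
- Z → Labs Inc. plays Low (best of 7, 5, 4); Novax gets 4.
Maximizing over 9, 1, 4, Novax chooses X. Subgame-perfect outcome: (Low, X) with payoffs (8, 9).
Under simultaneous play:
Labs Inc.'s best replies: X→Low; Y→Med; Z→Low.
Novax's best replies: Low→X; Med→Z; High→Y.
The unique mutual best reply is (Low, X), giving (8, 9).
Labs Inc. earns 8 sequentially versus 8 at the Nash outcome: unchanged.

unchanged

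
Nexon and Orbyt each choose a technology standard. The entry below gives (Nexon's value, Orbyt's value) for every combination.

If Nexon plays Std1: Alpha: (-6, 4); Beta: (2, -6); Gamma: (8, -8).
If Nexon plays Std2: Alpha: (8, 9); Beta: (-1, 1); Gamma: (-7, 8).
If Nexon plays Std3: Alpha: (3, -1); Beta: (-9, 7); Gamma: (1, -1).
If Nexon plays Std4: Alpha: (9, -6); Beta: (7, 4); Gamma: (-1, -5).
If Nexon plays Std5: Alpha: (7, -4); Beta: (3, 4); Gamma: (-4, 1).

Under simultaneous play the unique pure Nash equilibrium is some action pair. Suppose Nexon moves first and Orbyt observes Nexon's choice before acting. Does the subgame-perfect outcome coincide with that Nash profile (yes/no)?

no

Work backward from Orbyt's decision.
- Std1: Orbyt compares 4, -6, -8 and picks Alpha; Nexon would get -6.
- Std2: Orbyt compares 9, 1, 8 and picks Alpha; Nexon would get 8.
- Std3: Orbyt compares -1, 7, -1 and picks Beta; Nexon would get -9.
- Std4: Orbyt compares -6, 4, -5 and picks Beta; Nexon would get 7.
- Std5: Orbyt compares -4, 4, 1 and picks Beta; Nexon would get 3.
Nexon's induced payoffs are -6, 8, -9, 7, 3, so Nexon commits to Std2. Subgame-perfect outcome: (Std2, Alpha) with payoffs (8, 9).
Under simultaneous play:
Nexon's best replies: Alpha→Std4; Beta→Std4; Gamma→Std1.
Orbyt's best replies: Std1→Alpha; Std2→Alpha; Std3→Beta; Std4→Beta; Std5→Beta.
The unique mutual best reply is (Std4, Beta), giving (7, 4).
Sequential outcome (Std2, Alpha) differs from the Nash profile (Std4, Beta).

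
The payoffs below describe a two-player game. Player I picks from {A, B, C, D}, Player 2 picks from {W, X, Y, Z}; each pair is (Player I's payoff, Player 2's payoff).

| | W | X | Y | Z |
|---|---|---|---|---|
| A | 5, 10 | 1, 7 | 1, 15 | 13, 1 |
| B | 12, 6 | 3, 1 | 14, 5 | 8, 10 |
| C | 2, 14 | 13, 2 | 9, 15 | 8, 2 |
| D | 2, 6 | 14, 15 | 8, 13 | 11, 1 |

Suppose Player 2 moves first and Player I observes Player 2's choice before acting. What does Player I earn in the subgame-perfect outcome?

Player I best-responds to each possible Player 2 move:
- W → Player I plays B (best of 5, 12, 2, 2); Player 2 gets 6.
- X → Player I plays D (best of 1, 3, 13, 14); Player 2 gets 15.
- Y → Player I plays B (best of 1, 14, 9, 8); Player 2 gets 5.
- Z → Player I plays A (best of 13, 8, 8, 11); Player 2 gets 1.
Player 2's induced payoffs are 6, 15, 5, 1, so Player 2 commits to X. Subgame-perfect outcome: (D, X) with payoffs (14, 15).

14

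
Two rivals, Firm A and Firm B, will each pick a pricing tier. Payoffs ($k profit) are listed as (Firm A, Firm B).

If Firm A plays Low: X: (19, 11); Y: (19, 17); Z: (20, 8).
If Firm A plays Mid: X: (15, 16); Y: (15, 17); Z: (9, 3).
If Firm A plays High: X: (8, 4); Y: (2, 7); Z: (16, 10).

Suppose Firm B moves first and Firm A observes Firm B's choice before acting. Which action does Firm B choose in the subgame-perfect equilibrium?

Solve by backward induction (Firm B leads).
- X: BR = Low, leader payoff 11.
- Y: BR = Low, leader payoff 17.
- Z: BR = Low, leader payoff 8.
Among 11, 17, 8, the best is 17 at Y. Subgame-perfect outcome: (Low, Y) with payoffs (19, 17).

Y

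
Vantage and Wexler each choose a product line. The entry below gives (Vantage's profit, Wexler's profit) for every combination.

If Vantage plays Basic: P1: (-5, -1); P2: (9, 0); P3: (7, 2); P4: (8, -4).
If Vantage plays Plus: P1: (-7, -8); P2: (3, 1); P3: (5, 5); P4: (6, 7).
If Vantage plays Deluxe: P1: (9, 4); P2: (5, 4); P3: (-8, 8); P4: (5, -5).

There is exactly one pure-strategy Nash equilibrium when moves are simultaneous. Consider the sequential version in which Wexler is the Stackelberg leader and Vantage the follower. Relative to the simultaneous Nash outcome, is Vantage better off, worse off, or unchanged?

Vantage best-responds to each possible Wexler move:
- P1: BR = Deluxe, leader payoff 4.
- P2: BR = Basic, leader payoff 0.
- P3: BR = Basic, leader payoff 2.
- P4: BR = Basic, leader payoff -4.
Wexler's induced payoffs are 4, 0, 2, -4, so Wexler commits to P1. Subgame-perfect outcome: (Deluxe, P1) with payoffs (9, 4).
For the simultaneous game, intersect best replies.
Vantage's best replies: P1→Deluxe; P2→Basic; P3→Basic; P4→Basic.
Wexler's best replies: Basic→P3; Plus→P4; Deluxe→P3.
Only (Basic, P3) has each player best-responding; Nash payoffs (7, 2).
Vantage earns 9 sequentially versus 7 at the Nash outcome: better off.

better off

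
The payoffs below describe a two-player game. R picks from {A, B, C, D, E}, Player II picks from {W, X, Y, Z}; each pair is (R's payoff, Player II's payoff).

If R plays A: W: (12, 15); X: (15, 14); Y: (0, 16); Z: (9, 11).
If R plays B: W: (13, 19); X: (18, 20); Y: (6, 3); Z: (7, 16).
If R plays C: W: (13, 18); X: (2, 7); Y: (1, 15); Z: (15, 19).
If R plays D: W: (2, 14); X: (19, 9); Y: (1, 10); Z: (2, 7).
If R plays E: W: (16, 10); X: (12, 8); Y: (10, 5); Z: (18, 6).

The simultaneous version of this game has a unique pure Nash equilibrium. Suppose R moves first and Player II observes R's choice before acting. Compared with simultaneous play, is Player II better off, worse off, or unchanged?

better off

Solve by backward induction (R leads).
- A: BR = Y, leader payoff 0.
- B: BR = X, leader payoff 18.
- C: BR = Z, leader payoff 15.
- D: BR = W, leader payoff 2.
- E: BR = W, leader payoff 16.
Maximizing over 0, 18, 15, 2, 16, R chooses B. Subgame-perfect outcome: (B, X) with payoffs (18, 20).
Now find the simultaneous Nash equilibrium.
R's best replies: W→E; X→D; Y→E; Z→E.
Player II's best replies: A→Y; B→X; C→Z; D→W; E→W.
The unique mutual best reply is (E, W), giving (16, 10).
Player II earns 20 sequentially versus 10 at the Nash outcome: better off.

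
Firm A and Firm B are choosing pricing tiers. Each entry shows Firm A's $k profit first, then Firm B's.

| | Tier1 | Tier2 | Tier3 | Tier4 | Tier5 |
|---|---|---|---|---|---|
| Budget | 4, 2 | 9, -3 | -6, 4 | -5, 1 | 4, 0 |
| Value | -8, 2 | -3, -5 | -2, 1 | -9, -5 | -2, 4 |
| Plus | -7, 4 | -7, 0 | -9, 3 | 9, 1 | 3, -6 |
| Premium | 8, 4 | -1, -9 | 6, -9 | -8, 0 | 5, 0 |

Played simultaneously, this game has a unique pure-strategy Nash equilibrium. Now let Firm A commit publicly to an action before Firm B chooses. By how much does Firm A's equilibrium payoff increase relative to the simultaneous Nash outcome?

0

Backward induction with Firm A moving first.
- Budget: BR = Tier3, leader payoff -6.
- Value: BR = Tier5, leader payoff -2.
- Plus: BR = Tier1, leader payoff -7.
- Premium: BR = Tier1, leader payoff 8.
Maximizing over -6, -2, -7, 8, Firm A chooses Premium. Subgame-perfect outcome: (Premium, Tier1) with payoffs (8, 4).
Under simultaneous play:
Firm A's best replies: Tier1→Premium; Tier2→Budget; Tier3→Premium; Tier4→Plus; Tier5→Premium.
Firm B's best replies: Budget→Tier3; Value→Tier5; Plus→Tier1; Premium→Tier1.
Only (Premium, Tier1) has each player best-responding; Nash payoffs (8, 4).
Firm A's commitment gain: 8 − 8 = 0.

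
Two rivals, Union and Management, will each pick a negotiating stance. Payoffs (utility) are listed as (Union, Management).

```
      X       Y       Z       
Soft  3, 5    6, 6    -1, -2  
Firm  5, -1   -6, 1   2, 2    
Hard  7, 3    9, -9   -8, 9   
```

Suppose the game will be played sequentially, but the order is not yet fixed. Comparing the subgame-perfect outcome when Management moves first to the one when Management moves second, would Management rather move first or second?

second

If Union leads: Management's best replies are Soft→Y, Firm→Z, Hard→Z; Union's induced payoffs 6, 2, -8; outcome (Soft, Y), payoffs (6, 6).
If Management leads: Union's best replies are X→Hard, Y→Hard, Z→Firm; Management's induced payoffs 3, -9, 2; outcome (Hard, X), payoffs (7, 3).
Management gets 3 moving first and 6 moving second, so Management prefers to move second.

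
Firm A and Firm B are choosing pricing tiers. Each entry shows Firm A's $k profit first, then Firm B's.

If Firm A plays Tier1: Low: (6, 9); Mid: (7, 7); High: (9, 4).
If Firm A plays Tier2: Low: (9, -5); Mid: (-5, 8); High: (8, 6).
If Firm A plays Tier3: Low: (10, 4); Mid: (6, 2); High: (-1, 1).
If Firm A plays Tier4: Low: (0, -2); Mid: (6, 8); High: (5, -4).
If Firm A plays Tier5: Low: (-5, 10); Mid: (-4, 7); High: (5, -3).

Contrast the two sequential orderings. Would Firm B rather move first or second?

first

If Firm A leads: Firm B's best replies are Tier1→Low, Tier2→Mid, Tier3→Low, Tier4→Mid, Tier5→Low; Firm A's induced payoffs 6, -5, 10, 6, -5; outcome (Tier3, Low), payoffs (10, 4).
If Firm B leads: Firm A's best replies are Low→Tier3, Mid→Tier1, High→Tier1; Firm B's induced payoffs 4, 7, 4; outcome (Tier1, Mid), payoffs (7, 7).
Firm B gets 7 moving first and 4 moving second, so Firm B prefers to move first.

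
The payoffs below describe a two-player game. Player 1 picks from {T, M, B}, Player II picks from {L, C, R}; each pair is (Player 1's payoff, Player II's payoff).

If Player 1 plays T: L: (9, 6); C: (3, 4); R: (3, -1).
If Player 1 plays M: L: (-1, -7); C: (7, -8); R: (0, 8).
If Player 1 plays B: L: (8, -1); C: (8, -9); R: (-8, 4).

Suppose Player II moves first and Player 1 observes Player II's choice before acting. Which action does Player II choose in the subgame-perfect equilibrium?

Player 1 best-responds to each possible Player II move:
- L: Player 1 compares 9, -1, 8 and picks T; Player II would get 6.
- C: Player 1 compares 3, 7, 8 and picks B; Player II would get -9.
- R: Player 1 compares 3, 0, -8 and picks T; Player II would get -1.
Among 6, -9, -1, the best is 6 at L. Subgame-perfect outcome: (T, L) with payoffs (9, 6).

L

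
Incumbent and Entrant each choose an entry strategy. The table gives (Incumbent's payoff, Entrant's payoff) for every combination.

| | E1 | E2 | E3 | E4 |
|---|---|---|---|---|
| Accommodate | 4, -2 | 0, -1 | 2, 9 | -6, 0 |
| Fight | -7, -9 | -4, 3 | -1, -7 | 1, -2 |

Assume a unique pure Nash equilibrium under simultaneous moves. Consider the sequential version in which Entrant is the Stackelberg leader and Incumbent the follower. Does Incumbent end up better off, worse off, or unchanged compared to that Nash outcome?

Incumbent best-responds to each possible Entrant move:
- E1: Incumbent compares 4, -7 and picks Accommodate; Entrant would get -2.
- E2: Incumbent compares 0, -4 and picks Accommodate; Entrant would get -1.
- E3: Incumbent compares 2, -1 and picks Accommodate; Entrant would get 9.
- E4: Incumbent compares -6, 1 and picks Fight; Entrant would get -2.
Among -2, -1, 9, -2, the best is 9 at E3. Subgame-perfect outcome: (Accommodate, E3) with payoffs (2, 9).
Under simultaneous play:
Incumbent's best replies: E1→Accommodate; E2→Accommodate; E3→Accommodate; E4→Fight.
Entrant's best replies: Accommodate→E3; Fight→E2.
The unique mutual best reply is (Accommodate, E3), giving (2, 9).
Incumbent earns 2 sequentially versus 2 at the Nash outcome: unchanged.

unchanged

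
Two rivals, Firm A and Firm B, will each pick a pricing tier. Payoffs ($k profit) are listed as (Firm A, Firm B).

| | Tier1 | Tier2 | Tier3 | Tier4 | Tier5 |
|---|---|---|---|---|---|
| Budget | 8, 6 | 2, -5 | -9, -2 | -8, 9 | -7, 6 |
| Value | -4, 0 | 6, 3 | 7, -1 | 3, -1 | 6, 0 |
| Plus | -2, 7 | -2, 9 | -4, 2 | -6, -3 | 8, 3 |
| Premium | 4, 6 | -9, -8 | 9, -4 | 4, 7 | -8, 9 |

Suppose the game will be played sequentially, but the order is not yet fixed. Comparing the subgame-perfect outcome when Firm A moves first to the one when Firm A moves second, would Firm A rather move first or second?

If Firm A leads: Firm B's best replies are Budget→Tier4, Value→Tier2, Plus→Tier2, Premium→Tier5; Firm A's induced payoffs -8, 6, -2, -8; outcome (Value, Tier2), payoffs (6, 3).
If Firm B leads: Firm A's best replies are Tier1→Budget, Tier2→Value, Tier3→Premium, Tier4→Premium, Tier5→Plus; Firm B's induced payoffs 6, 3, -4, 7, 3; outcome (Premium, Tier4), payoffs (4, 7).
Firm A gets 6 moving first and 4 moving second, so Firm A prefers to move first.

first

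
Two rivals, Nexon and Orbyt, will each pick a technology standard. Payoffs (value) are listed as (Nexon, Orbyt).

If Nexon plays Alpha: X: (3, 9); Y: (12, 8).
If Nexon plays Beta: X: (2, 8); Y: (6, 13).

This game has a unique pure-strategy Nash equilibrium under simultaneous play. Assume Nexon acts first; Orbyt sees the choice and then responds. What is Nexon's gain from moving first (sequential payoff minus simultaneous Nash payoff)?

3

Backward induction with Nexon moving first.
- Alpha → Orbyt plays X (best of 9, 8); Nexon gets 3.
- Beta → Orbyt plays Y (best of 8, 13); Nexon gets 6.
Maximizing over 3, 6, Nexon chooses Beta. Subgame-perfect outcome: (Beta, Y) with payoffs (6, 13).
Under simultaneous play:
Nexon's best replies: X→Alpha; Y→Alpha.
Orbyt's best replies: Alpha→X; Beta→Y.
Only (Alpha, X) has each player best-responding; Nash payoffs (3, 9).
Nexon's commitment gain: 6 − 3 = 3.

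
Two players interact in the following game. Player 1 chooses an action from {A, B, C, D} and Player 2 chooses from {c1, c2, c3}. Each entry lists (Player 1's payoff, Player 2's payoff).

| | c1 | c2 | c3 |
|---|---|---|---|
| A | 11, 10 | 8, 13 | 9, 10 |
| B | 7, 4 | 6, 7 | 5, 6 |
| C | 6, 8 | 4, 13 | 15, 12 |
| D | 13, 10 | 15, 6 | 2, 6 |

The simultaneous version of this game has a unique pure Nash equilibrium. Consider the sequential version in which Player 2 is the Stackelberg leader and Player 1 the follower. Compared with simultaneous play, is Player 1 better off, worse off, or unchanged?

better off

Player 1 best-responds to each possible Player 2 move:
- c1 → Player 1 plays D (best of 11, 7, 6, 13); Player 2 gets 10.
- c2 → Player 1 plays D (best of 8, 6, 4, 15); Player 2 gets 6.
- c3 → Player 1 plays C (best of 9, 5, 15, 2); Player 2 gets 12.
Player 2's induced payoffs are 10, 6, 12, so Player 2 commits to c3. Subgame-perfect outcome: (C, c3) with payoffs (15, 12).
Under simultaneous play:
Player 1's best replies: c1→D; c2→D; c3→C.
Player 2's best replies: A→c2; B→c2; C→c2; D→c1.
The unique mutual best reply is (D, c1), giving (13, 10).
Player 1 earns 15 sequentially versus 13 at the Nash outcome: better off.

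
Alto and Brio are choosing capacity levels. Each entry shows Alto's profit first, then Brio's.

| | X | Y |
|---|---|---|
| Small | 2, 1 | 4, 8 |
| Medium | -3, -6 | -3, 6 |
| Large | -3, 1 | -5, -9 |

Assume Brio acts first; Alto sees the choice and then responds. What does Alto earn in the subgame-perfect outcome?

Backward induction with Brio moving first.
- X: BR = Small, leader payoff 1.
- Y: BR = Small, leader payoff 8.
Maximizing over 1, 8, Brio chooses Y. Subgame-perfect outcome: (Small, Y) with payoffs (4, 8).

4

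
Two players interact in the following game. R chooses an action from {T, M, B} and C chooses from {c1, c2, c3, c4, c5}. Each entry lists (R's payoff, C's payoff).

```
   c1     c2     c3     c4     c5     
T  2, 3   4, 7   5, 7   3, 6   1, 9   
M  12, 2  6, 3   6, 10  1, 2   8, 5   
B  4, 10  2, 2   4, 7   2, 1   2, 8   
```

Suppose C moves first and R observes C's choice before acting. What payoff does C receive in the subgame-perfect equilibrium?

10

R best-responds to each possible C move:
- c1: R compares 2, 12, 4 and picks M; C would get 2.
- c2: R compares 4, 6, 2 and picks M; C would get 3.
- c3: R compares 5, 6, 4 and picks M; C would get 10.
- c4: R compares 3, 1, 2 and picks T; C would get 6.
- c5: R compares 1, 8, 2 and picks M; C would get 5.
Maximizing over 2, 3, 10, 6, 5, C chooses c3. Subgame-perfect outcome: (M, c3) with payoffs (6, 10).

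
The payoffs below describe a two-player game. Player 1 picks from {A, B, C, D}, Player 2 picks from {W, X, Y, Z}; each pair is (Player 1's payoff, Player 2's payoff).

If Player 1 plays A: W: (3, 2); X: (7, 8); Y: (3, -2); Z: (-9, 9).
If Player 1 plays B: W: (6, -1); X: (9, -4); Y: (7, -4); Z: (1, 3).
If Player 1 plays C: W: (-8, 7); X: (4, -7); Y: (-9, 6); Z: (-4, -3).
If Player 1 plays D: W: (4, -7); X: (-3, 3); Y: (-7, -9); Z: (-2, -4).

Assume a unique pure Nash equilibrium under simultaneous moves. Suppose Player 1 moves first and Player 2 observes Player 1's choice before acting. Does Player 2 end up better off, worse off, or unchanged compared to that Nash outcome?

Player 2 best-responds to each possible Player 1 move:
- A → Player 2 plays Z (best of 2, 8, -2, 9); Player 1 gets -9.
- B → Player 2 plays Z (best of -1, -4, -4, 3); Player 1 gets 1.
- C → Player 2 plays W (best of 7, -7, 6, -3); Player 1 gets -8.
- D → Player 2 plays X (best of -7, 3, -9, -4); Player 1 gets -3.
Among -9, 1, -8, -3, the best is 1 at B. Subgame-perfect outcome: (B, Z) with payoffs (1, 3).
For the simultaneous game, intersect best replies.
Player 1's best replies: W→B; X→B; Y→B; Z→B.
Player 2's best replies: A→Z; B→Z; C→W; D→X.
Only (B, Z) has each player best-responding; Nash payoffs (1, 3).
Player 2 earns 3 sequentially versus 3 at the Nash outcome: unchanged.

unchanged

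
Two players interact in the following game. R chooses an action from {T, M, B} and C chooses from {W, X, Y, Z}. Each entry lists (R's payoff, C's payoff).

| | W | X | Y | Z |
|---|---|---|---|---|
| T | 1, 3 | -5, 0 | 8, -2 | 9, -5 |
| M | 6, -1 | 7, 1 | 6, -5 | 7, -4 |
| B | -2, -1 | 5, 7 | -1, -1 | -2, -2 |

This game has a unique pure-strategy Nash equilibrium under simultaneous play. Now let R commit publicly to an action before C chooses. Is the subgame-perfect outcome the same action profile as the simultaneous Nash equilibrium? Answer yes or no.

yes

Backward induction with R moving first.
- T → C plays W (best of 3, 0, -2, -5); R gets 1.
- M → C plays X (best of -1, 1, -5, -4); R gets 7.
- B → C plays X (best of -1, 7, -1, -2); R gets 5.
R's induced payoffs are 1, 7, 5, so R commits to M. Subgame-perfect outcome: (M, X) with payoffs (7, 1).
For the simultaneous game, intersect best replies.
R's best replies: W→M; X→M; Y→T; Z→T.
C's best replies: T→W; M→X; B→X.
The unique mutual best reply is (M, X), giving (7, 1).
Sequential outcome (M, X) coincides with the Nash profile (M, X).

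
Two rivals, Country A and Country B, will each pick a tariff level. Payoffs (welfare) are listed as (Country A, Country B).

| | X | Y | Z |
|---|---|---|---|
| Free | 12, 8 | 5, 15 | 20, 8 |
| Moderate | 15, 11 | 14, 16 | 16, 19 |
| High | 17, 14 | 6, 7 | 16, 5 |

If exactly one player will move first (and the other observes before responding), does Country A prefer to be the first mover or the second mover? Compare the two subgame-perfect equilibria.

If Country A leads: Country B's best replies are Free→Y, Moderate→Z, High→X; Country A's induced payoffs 5, 16, 17; outcome (High, X), payoffs (17, 14).
If Country B leads: Country A's best replies are X→High, Y→Moderate, Z→Free; Country B's induced payoffs 14, 16, 8; outcome (Moderate, Y), payoffs (14, 16).
Country A gets 17 moving first and 14 moving second, so Country A prefers to move first.

first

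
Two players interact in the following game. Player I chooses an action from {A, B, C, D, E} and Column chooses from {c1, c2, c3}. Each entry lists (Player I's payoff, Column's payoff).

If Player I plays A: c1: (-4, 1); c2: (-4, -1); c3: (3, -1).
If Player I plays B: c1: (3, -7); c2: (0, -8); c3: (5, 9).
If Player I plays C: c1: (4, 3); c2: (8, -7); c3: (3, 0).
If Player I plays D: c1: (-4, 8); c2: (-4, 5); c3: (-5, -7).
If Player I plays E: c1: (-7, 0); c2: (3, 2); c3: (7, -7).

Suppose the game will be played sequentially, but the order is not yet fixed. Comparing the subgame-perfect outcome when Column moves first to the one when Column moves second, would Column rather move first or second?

If Player I leads: Column's best replies are A→c1, B→c3, C→c1, D→c1, E→c2; Player I's induced payoffs -4, 5, 4, -4, 3; outcome (B, c3), payoffs (5, 9).
If Column leads: Player I's best replies are c1→C, c2→C, c3→E; Column's induced payoffs 3, -7, -7; outcome (C, c1), payoffs (4, 3).
Column gets 3 moving first and 9 moving second, so Column prefers to move second.

second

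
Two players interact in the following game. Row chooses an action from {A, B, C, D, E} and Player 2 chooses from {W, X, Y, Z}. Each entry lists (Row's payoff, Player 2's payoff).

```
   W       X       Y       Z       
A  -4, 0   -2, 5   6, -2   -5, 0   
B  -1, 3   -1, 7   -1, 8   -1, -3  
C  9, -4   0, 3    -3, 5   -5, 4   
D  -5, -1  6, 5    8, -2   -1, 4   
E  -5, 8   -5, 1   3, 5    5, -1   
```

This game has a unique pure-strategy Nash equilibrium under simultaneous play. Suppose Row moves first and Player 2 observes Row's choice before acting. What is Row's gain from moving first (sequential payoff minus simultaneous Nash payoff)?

0

Player 2 best-responds to each possible Row move:
- A: BR = X, leader payoff -2.
- B: BR = Y, leader payoff -1.
- C: BR = Y, leader payoff -3.
- D: BR = X, leader payoff 6.
- E: BR = W, leader payoff -5.
Among -2, -1, -3, 6, -5, the best is 6 at D. Subgame-perfect outcome: (D, X) with payoffs (6, 5).
Under simultaneous play:
Row's best replies: W→C; X→D; Y→D; Z→E.
Player 2's best replies: A→X; B→Y; C→Y; D→X; E→W.
Only (D, X) has each player best-responding; Nash payoffs (6, 5).
Row's commitment gain: 6 − 6 = 0.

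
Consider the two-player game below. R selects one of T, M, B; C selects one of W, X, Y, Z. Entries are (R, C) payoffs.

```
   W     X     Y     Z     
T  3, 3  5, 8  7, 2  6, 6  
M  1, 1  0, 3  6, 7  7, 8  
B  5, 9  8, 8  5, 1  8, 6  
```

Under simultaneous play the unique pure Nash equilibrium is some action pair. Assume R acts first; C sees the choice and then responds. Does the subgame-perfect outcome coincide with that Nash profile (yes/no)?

C best-responds to each possible R move:
- T: BR = X, leader payoff 5.
- M: BR = Z, leader payoff 7.
- B: BR = W, leader payoff 5.
R's induced payoffs are 5, 7, 5, so R commits to M. Subgame-perfect outcome: (M, Z) with payoffs (7, 8).
Under simultaneous play:
R's best replies: W→B; X→B; Y→T; Z→B.
C's best replies: T→X; M→Z; B→W.
The unique mutual best reply is (B, W), giving (5, 9).
Sequential outcome (M, Z) differs from the Nash profile (B, W).

no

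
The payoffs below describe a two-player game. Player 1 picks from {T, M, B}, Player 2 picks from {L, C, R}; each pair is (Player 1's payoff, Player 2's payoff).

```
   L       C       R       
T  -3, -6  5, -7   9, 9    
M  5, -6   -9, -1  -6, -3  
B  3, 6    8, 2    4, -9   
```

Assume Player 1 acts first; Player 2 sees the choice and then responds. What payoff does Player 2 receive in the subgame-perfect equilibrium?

Player 2 best-responds to each possible Player 1 move:
- T: Player 2 compares -6, -7, 9 and picks R; Player 1 would get 9.
- M: Player 2 compares -6, -1, -3 and picks C; Player 1 would get -9.
- B: Player 2 compares 6, 2, -9 and picks L; Player 1 would get 3.
Player 1's induced payoffs are 9, -9, 3, so Player 1 commits to T. Subgame-perfect outcome: (T, R) with payoffs (9, 9).

9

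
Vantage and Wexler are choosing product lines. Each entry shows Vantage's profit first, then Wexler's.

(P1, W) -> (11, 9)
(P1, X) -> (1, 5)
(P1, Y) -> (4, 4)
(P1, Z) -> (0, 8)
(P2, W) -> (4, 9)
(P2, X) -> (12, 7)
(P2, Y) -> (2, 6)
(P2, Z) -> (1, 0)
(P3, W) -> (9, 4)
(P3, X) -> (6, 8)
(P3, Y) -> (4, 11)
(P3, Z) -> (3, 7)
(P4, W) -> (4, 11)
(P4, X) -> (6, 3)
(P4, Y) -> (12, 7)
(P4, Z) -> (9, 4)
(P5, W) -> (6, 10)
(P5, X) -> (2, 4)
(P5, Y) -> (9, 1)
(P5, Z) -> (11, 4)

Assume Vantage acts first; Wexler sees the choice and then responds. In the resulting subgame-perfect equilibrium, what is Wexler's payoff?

9

Work backward from Wexler's decision.
- P1: Wexler compares 9, 5, 4, 8 and picks W; Vantage would get 11.
- P2: Wexler compares 9, 7, 6, 0 and picks W; Vantage would get 4.
- P3: Wexler compares 4, 8, 11, 7 and picks Y; Vantage would get 4.
- P4: Wexler compares 11, 3, 7, 4 and picks W; Vantage would get 4.
- P5: Wexler compares 10, 4, 1, 4 and picks W; Vantage would get 6.
Among 11, 4, 4, 4, 6, the best is 11 at P1. Subgame-perfect outcome: (P1, W) with payoffs (11, 9).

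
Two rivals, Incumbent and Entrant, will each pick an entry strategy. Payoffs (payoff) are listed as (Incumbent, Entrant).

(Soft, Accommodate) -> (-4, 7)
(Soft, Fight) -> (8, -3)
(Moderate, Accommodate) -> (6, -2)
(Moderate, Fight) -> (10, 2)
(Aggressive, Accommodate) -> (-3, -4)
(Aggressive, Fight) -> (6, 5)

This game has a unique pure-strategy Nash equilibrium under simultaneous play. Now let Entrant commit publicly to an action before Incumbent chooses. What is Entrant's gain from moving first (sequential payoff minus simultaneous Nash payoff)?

0

Incumbent best-responds to each possible Entrant move:
- Accommodate: Incumbent compares -4, 6, -3 and picks Moderate; Entrant would get -2.
- Fight: Incumbent compares 8, 10, 6 and picks Moderate; Entrant would get 2.
Maximizing over -2, 2, Entrant chooses Fight. Subgame-perfect outcome: (Moderate, Fight) with payoffs (10, 2).
For the simultaneous game, intersect best replies.
Incumbent's best replies: Accommodate→Moderate; Fight→Moderate.
Entrant's best replies: Soft→Accommodate; Moderate→Fight; Aggressive→Fight.
Only (Moderate, Fight) has each player best-responding; Nash payoffs (10, 2).
Entrant's commitment gain: 2 − 2 = 0.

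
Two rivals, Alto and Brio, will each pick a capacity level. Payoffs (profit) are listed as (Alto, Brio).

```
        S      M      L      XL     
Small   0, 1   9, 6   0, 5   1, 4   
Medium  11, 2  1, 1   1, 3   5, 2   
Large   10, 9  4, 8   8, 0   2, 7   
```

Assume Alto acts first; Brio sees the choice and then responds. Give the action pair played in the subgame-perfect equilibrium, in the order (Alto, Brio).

(Large, S)

Brio best-responds to each possible Alto move:
- Small: Brio compares 1, 6, 5, 4 and picks M; Alto would get 9.
- Medium: Brio compares 2, 1, 3, 2 and picks L; Alto would get 1.
- Large: Brio compares 9, 8, 0, 7 and picks S; Alto would get 10.
Among 9, 1, 10, the best is 10 at Large. Subgame-perfect outcome: (Large, S) with payoffs (10, 9).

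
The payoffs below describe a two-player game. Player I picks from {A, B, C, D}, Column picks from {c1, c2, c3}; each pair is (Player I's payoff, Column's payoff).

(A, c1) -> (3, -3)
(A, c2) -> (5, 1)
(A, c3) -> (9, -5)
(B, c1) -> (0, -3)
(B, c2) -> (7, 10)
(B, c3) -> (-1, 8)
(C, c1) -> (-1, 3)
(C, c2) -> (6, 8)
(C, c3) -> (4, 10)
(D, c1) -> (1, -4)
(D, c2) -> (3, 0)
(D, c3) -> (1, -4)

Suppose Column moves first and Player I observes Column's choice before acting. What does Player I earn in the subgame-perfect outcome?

7

Player I best-responds to each possible Column move:
- c1 → Player I plays A (best of 3, 0, -1, 1); Column gets -3.
- c2 → Player I plays B (best of 5, 7, 6, 3); Column gets 10.
- c3 → Player I plays A (best of 9, -1, 4, 1); Column gets -5.
Column's induced payoffs are -3, 10, -5, so Column commits to c2. Subgame-perfect outcome: (B, c2) with payoffs (7, 10).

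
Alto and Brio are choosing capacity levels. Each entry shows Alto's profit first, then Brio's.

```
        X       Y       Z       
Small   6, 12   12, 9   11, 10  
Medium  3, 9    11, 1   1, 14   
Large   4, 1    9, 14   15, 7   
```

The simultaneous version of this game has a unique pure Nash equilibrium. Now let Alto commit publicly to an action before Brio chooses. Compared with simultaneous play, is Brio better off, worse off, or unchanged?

Backward induction with Alto moving first.
- Small: BR = X, leader payoff 6.
- Medium: BR = Z, leader payoff 1.
- Large: BR = Y, leader payoff 9.
Among 6, 1, 9, the best is 9 at Large. Subgame-perfect outcome: (Large, Y) with payoffs (9, 14).
Under simultaneous play:
Alto's best replies: X→Small; Y→Small; Z→Large.
Brio's best replies: Small→X; Medium→Z; Large→Y.
The unique mutual best reply is (Small, X), giving (6, 12).
Brio earns 14 sequentially versus 12 at the Nash outcome: better off.

better off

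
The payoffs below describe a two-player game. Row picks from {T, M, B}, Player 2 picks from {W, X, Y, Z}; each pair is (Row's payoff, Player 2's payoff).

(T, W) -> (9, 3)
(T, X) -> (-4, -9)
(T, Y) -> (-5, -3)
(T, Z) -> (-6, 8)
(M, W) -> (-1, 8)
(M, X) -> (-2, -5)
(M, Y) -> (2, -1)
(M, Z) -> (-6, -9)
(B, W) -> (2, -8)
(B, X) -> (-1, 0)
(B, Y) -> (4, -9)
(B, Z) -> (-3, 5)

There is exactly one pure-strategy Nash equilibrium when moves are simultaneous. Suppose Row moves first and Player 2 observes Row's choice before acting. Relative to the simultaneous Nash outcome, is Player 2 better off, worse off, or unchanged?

better off

Backward induction with Row moving first.
- T: BR = Z, leader payoff -6.
- M: BR = W, leader payoff -1.
- B: BR = Z, leader payoff -3.
Among -6, -1, -3, the best is -1 at M. Subgame-perfect outcome: (M, W) with payoffs (-1, 8).
Now find the simultaneous Nash equilibrium.
Row's best replies: W→T; X→B; Y→B; Z→B.
Player 2's best replies: T→Z; M→W; B→Z.
Only (B, Z) has each player best-responding; Nash payoffs (-3, 5).
Player 2 earns 8 sequentially versus 5 at the Nash outcome: better off.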